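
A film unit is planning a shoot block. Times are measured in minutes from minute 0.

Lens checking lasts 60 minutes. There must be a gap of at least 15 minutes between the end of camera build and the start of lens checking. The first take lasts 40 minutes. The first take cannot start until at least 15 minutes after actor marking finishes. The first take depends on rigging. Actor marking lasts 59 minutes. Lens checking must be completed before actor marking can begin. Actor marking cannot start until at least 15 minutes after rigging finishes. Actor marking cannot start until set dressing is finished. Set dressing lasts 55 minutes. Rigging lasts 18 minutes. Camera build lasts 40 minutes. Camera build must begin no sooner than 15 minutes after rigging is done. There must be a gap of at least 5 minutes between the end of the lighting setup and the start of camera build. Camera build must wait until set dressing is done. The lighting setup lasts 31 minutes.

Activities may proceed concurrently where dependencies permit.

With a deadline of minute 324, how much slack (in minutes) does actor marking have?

40

The lighting setup has no prerequisites, so it starts at minute 0 and finishes at minute 31.
Nothing blocks set dressing, so it runs from minute 0 to minute 55.
Rigging can start immediately at minute 0; it finishes at minute 18.
For camera build: rigging (finishes minute 18, plus 15-minute gap → minute 33); the lighting setup (finishes minute 31, plus 5-minute gap → minute 36); set dressing (finishes minute 55). Taking the maximum gives a start of minute 55, and it finishes at 55 + 40 = minute 95.
Lens checking cannot begin until camera build (finishes minute 95, plus 15-minute gap → minute 110). It runs from minute 110 to 110 + 60 = minute 170.
For actor marking: lens checking (finishes minute 170); rigging (finishes minute 18, plus 15-minute gap → minute 33); set dressing (finishes minute 55). Taking the maximum gives a start of minute 170, and it finishes at 170 + 59 = minute 229.

Working backward from the deadline:
The first take must finish by minute 324; it takes 40 minutes, so it must start by 324 − 40 = minute 284.
Actor marking feeds into the first take (must start by minute 284, minus 15-minute gap → minute 269); so actor marking must finish by minute 269 and therefore start by minute 210.
So actor marking can start as early as minute 170 and as late as minute 210, giving 210 − 170 = 40 minutes of slack.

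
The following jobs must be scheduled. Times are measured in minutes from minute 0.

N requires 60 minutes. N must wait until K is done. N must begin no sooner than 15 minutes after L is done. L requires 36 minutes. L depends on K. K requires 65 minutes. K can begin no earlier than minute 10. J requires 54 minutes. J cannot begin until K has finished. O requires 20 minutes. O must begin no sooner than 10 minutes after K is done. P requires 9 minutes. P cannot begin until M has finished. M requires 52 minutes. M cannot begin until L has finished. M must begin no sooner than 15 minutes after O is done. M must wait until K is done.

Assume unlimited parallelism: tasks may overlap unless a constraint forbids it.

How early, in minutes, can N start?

After its own release at minute 10, K can start at minute 10 and finishes at minute 75.
L cannot begin until K (finishes minute 75). It runs from minute 75 to 75 + 36 = minute 111.
N waits on K (finishes minute 75); L (finishes minute 111, plus 15-minute gap → minute 126). The latest of these is minute 126, which is the earliest N can start.

126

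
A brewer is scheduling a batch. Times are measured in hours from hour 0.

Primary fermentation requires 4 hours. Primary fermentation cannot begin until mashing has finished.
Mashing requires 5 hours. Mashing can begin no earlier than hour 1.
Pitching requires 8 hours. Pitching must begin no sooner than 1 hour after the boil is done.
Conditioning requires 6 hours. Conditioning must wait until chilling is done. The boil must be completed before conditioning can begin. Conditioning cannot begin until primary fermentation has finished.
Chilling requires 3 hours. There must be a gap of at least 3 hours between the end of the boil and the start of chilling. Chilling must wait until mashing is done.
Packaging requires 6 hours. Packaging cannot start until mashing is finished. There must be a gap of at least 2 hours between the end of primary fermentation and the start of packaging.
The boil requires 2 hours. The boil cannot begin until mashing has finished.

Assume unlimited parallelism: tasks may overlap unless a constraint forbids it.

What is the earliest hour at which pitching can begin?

After its own release at hour 1, mashing can start at hour 1 and finishes at hour 6.
The boil waits on mashing (finishes hour 6), so it starts at hour 6 and finishes at 6 + 2 = hour 8.
Pitching waits on the boil (finishes hour 8, plus 1-hour gap → hour 9), so the earliest it can start is hour 9.

9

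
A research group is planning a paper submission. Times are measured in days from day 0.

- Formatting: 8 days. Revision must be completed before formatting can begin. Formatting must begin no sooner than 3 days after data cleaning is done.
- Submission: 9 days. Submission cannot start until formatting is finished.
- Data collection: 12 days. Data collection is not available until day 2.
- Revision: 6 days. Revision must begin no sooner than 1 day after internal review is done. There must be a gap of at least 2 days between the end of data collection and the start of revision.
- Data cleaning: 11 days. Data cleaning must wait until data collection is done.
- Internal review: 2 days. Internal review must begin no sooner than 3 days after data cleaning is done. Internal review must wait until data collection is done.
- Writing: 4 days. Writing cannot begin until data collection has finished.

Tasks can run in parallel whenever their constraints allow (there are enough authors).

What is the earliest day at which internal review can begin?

28

After its own release at day 2, data collection can start at day 2 and finishes at day 14.
After data collection (finishes day 14), data cleaning can start at day 14 and finishes at day 25.
Internal review waits on data cleaning (finishes day 25, plus 3-day gap → day 28); data collection (finishes day 14). The latest of these is day 28, which is the earliest internal review can start.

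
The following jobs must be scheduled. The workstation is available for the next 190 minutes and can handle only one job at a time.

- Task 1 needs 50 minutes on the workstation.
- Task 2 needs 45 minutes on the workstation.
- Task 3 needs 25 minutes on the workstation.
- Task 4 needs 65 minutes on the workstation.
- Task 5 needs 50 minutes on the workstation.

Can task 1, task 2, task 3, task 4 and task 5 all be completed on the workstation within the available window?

Running back to back, the jobs need 50 + 45 + 25 + 65 + 50 = 235 minutes on the workstation.
Since 235 > 190, they cannot all fit.

No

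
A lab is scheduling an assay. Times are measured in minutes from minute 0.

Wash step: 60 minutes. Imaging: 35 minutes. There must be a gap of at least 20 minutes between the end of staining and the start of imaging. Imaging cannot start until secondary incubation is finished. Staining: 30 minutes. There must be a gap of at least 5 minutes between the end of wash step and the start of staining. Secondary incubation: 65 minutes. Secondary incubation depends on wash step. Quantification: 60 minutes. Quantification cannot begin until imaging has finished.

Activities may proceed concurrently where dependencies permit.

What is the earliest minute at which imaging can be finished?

Wash step has no prerequisites, so it starts at minute 0 and finishes at minute 60.
Secondary incubation waits on wash step (finishes minute 60), so it starts at minute 60 and finishes at 60 + 65 = minute 125.
After wash step (finishes minute 60, plus 5-minute gap → minute 65), staining can start at minute 65 and finishes at minute 95.
Imaging has to wait for staining (finishes minute 95, plus 20-minute gap → minute 115); secondary incubation (finishes minute 125). The latest of these is minute 125, so imaging runs minute 125 to 125 + 35 = minute 160.

160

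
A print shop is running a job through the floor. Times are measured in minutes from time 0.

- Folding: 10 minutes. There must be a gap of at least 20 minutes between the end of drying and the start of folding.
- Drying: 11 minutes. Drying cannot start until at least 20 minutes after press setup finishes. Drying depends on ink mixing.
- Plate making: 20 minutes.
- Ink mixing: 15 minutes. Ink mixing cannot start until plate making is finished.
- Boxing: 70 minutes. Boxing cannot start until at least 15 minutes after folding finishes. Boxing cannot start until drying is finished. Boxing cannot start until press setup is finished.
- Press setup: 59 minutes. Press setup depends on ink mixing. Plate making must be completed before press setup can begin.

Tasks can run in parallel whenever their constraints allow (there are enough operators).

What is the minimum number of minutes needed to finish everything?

240

Plate making can start immediately at minute 0; it finishes at minute 20.
After plate making (finishes minute 20), ink mixing can start at minute 20 and finishes at minute 35.
For press setup: ink mixing (finishes minute 35); plate making (finishes minute 20). Taking the maximum gives a start of minute 35, and it finishes at 35 + 59 = minute 94.
Drying needs all of press setup (finishes minute 94, plus 20-minute gap → minute 114); ink mixing (finishes minute 35). That puts its earliest start at minute 114; it finishes at 114 + 11 = minute 125.
Folding waits on drying (finishes minute 125, plus 20-minute gap → minute 145), so it starts at minute 145 and finishes at 145 + 10 = minute 155.
Boxing has to wait for folding (finishes minute 155, plus 15-minute gap → minute 170); drying (finishes minute 125); press setup (finishes minute 94). The latest of these is minute 170, so boxing runs minute 170 to 170 + 70 = minute 240.
All tasks are finished once the last one completes. Finish times: Plate making at 20, Ink mixing at 35, Press setup at 94, Drying at 125, Folding at 155, Boxing at 240. The latest is minute 240.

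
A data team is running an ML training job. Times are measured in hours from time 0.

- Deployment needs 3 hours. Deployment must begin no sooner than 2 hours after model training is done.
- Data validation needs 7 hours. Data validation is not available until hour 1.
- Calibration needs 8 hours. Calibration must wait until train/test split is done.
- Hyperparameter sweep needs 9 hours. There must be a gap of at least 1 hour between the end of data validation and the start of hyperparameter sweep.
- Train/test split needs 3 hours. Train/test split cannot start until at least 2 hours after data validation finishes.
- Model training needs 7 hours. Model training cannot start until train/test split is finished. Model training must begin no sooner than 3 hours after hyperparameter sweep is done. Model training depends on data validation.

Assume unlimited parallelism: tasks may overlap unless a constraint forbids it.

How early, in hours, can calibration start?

Data validation waits on its own release at hour 1, so it starts at hour 1 and finishes at 1 + 7 = hour 8.
Train/test split cannot begin until data validation (finishes hour 8, plus 2-hour gap → hour 10). It runs from hour 10 to 10 + 3 = hour 13.
Calibration waits on train/test split (finishes hour 13), so the earliest it can start is hour 13.

13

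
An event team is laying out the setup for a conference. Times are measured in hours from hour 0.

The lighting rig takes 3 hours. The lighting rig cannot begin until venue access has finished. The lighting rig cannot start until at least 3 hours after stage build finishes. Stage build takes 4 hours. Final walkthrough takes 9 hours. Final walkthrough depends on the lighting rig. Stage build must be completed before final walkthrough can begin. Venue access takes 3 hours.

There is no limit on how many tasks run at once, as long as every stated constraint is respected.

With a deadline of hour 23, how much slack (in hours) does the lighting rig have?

4

Stage build has no prerequisites, so it starts at hour 0 and finishes at hour 4.
Nothing blocks venue access, so it runs from hour 0 to hour 3.
The lighting rig has to wait for venue access (finishes hour 3); stage build (finishes hour 4, plus 3-hour gap → hour 7). The latest of these is hour 7, so the lighting rig runs hour 7 to 7 + 3 = hour 10.

Working backward from the deadline:
Final walkthrough must finish by hour 23; it takes 9 hours, so it must start by 23 − 9 = hour 14.
The lighting rig has to be done before final walkthrough (must start by hour 14). That means finishing by hour 14, i.e. starting by 14 − 3 = hour 11.
So the lighting rig can start as early as hour 7 and as late as hour 11, giving 11 − 7 = 4 hours of slack.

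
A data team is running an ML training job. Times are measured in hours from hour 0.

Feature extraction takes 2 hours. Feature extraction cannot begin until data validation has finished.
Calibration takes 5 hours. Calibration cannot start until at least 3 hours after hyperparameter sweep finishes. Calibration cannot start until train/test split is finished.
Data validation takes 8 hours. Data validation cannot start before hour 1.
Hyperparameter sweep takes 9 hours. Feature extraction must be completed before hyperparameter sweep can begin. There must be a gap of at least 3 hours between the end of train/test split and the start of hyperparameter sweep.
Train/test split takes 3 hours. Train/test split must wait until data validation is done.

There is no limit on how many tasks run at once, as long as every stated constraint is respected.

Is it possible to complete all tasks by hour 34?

Yes

After its own release at hour 1, data validation can start at hour 1 and finishes at hour 9.
After data validation (finishes hour 9), train/test split can start at hour 9 and finishes at hour 12.
After data validation (finishes hour 9), feature extraction can start at hour 9 and finishes at hour 11.
Hyperparameter sweep needs all of feature extraction (finishes hour 11); train/test split (finishes hour 12, plus 3-hour gap → hour 15). That puts its earliest start at hour 15; it finishes at 15 + 9 = hour 24.
Calibration needs all of hyperparameter sweep (finishes hour 24, plus 3-hour gap → hour 27); train/test split (finishes hour 12). That puts its earliest start at hour 27; it finishes at 27 + 5 = hour 32.
Every task is finished by hour 32, which is no later than the deadline of 34, so the schedule is feasible.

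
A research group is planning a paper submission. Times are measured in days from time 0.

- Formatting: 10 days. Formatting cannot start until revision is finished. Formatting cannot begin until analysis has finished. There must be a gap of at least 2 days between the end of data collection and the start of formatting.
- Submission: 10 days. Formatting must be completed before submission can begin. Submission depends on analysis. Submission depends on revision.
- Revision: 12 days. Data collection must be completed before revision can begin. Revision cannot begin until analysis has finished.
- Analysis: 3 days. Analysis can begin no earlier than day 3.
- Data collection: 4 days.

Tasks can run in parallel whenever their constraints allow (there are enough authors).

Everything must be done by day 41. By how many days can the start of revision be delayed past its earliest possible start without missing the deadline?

Analysis waits on its own release at day 3, so it starts at day 3 and finishes at 3 + 3 = day 6.
Data collection has no prerequisites, so it starts at day 0 and finishes at day 4.
Revision cannot start until data collection (finishes day 4); analysis (finishes day 6). The controlling bound is day 6, so revision finishes at 6 + 12 = day 18.

Working backward from the deadline:
Submission must finish by day 41; it takes 10 days, so it must start by 41 − 10 = day 31.
Formatting feeds into submission (must start by day 31); so formatting must finish by day 31 and therefore start by day 21.
Revision has several dependents: formatting (must start by day 21); submission (must start by day 31). The earliest of those limits is day 21, so revision must start by 21 − 12 = day 9.
So revision can start as early as day 6 and as late as day 9, giving 9 − 6 = 3 days of slack.

3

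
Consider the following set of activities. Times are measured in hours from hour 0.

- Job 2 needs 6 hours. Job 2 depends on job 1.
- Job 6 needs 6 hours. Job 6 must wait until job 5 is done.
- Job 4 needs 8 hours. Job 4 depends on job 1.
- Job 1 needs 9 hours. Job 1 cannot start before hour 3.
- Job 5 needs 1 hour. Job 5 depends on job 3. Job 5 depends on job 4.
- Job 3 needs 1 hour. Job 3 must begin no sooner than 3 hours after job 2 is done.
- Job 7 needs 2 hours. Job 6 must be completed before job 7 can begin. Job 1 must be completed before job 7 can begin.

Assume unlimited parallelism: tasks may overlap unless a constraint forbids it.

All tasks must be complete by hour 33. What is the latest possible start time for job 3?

23

Nothing follows job 7; the deadline of hour 33 is its only limit. It must start by 33 − 2 = hour 31.
Since job 7 (must start by hour 31) depends on it, job 6 must finish by hour 31. Backing off its 6-hour duration gives a latest start of hour 25.
Since job 6 (must start by hour 25) depends on it, job 5 must finish by hour 25. Backing off its 1-hour duration gives a latest start of hour 24.
Job 3 feeds into job 5 (must start by hour 24); so job 3 must finish by hour 24 and therefore start by hour 23.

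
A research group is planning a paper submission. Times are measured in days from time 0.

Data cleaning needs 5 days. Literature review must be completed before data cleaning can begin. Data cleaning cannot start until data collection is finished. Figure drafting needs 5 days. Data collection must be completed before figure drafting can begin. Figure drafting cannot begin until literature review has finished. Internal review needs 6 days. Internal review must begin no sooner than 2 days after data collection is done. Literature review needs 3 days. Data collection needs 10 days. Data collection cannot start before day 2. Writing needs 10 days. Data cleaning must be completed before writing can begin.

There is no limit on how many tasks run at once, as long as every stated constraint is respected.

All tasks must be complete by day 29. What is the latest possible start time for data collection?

4

To finish by day 29, writing (duration 10) must start no later than day 19.
Data cleaning must finish before writing (must start by day 19). With a 5-day duration, data cleaning must start by 19 − 5 = day 14.
Figure drafting has no dependents, so it just needs to finish by day 29. Starting by 29 − 5 = day 24 achieves that.
To finish by day 29, internal review (duration 6) must start no later than day 23.
For data collection: data cleaning (must start by day 14); figure drafting (must start by day 24); internal review (must start by day 23, minus 2-day gap → day 21). The most restrictive is day 14; with a 10-day duration, data collection must start by day 4.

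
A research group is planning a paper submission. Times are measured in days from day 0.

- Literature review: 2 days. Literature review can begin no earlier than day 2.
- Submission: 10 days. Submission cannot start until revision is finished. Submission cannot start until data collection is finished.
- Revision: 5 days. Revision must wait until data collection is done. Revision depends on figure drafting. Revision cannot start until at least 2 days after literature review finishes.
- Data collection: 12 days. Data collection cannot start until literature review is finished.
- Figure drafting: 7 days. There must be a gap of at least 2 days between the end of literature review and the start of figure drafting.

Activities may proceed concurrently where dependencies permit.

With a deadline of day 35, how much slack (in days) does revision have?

After its own release at day 2, literature review can start at day 2 and finishes at day 4.
Figure drafting cannot begin until literature review (finishes day 4, plus 2-day gap → day 6). It runs from day 6 to 6 + 7 = day 13.
Data collection cannot begin until literature review (finishes day 4). It runs from day 4 to 4 + 12 = day 16.
Revision cannot start until data collection (finishes day 16); figure drafting (finishes day 13); literature review (finishes day 4, plus 2-day gap → day 6). The controlling bound is day 16, so revision finishes at 16 + 5 = day 21.

Working backward from the deadline:
Submission has no dependents, so it just needs to finish by day 35. Starting by 35 − 10 = day 25 achieves that.
Revision feeds into submission (must start by day 25); so revision must finish by day 25 and therefore start by day 20.
So revision can start as early as day 16 and as late as day 20, giving 20 − 16 = 4 days of slack.

4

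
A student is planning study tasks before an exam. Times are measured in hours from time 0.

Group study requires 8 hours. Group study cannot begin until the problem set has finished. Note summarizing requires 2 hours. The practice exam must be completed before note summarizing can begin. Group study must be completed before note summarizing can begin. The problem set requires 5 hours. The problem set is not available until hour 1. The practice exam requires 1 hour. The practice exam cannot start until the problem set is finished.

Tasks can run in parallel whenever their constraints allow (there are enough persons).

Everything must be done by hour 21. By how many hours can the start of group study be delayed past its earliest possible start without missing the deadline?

5

The problem set cannot begin until its own release at hour 1. It runs from hour 1 to 1 + 5 = hour 6.
After the problem set (finishes hour 6), group study can start at hour 6 and finishes at hour 14.

Working backward from the deadline:
Note summarizing must finish by hour 21; it takes 2 hours, so it must start by 21 − 2 = hour 19.
Group study has to be done before note summarizing (must start by hour 19). That means finishing by hour 19, i.e. starting by 19 − 8 = hour 11.
So group study can start as early as hour 6 and as late as hour 11, giving 11 − 6 = 5 hours of slack.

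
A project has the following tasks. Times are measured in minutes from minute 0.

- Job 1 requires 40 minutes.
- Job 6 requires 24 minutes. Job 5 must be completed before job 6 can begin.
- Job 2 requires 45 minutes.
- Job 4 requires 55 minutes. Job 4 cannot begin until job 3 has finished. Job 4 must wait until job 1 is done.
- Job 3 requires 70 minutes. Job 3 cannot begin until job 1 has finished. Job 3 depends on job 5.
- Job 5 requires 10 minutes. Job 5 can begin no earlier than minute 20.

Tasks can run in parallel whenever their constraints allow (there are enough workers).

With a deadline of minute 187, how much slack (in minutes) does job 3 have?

22

Job 5 cannot begin until its own release at minute 20. It runs from minute 20 to 20 + 10 = minute 30.
Job 1 can start immediately at minute 0; it finishes at minute 40.
Job 3 has to wait for job 1 (finishes minute 40); job 5 (finishes minute 30). The latest of these is minute 40, so job 3 runs minute 40 to 40 + 70 = minute 110.

Working backward from the deadline:
Nothing follows job 4; the deadline of minute 187 is its only limit. It must start by 187 − 55 = minute 132.
Job 3 must finish before job 4 (must start by minute 132). With a 70-minute duration, job 3 must start by 132 − 70 = minute 62.
So job 3 can start as early as minute 40 and as late as minute 62, giving 62 − 40 = 22 minutes of slack.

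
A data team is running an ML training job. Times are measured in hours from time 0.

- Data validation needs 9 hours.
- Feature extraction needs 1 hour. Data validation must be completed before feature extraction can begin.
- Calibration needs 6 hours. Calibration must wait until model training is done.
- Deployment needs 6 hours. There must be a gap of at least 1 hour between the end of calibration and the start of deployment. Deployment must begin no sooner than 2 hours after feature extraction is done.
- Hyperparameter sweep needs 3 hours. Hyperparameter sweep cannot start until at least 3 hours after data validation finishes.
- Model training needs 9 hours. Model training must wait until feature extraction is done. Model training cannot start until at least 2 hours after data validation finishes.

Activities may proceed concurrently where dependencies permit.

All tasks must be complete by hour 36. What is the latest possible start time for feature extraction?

13

Deployment must finish by hour 36; it takes 6 hours, so it must start by 36 − 6 = hour 30.
Since deployment (must start by hour 30, minus 1-hour gap → hour 29) depends on it, calibration must finish by hour 29. Backing off its 6-hour duration gives a latest start of hour 23.
Model training must finish before calibration (must start by hour 23). With a 9-hour duration, model training must start by 23 − 9 = hour 14.
Feature extraction must finish in time for model training (must start by hour 14); deployment (must start by hour 30, minus 2-hour gap → hour 28). The tightest is hour 14, so feature extraction must start by 14 − 1 = hour 13.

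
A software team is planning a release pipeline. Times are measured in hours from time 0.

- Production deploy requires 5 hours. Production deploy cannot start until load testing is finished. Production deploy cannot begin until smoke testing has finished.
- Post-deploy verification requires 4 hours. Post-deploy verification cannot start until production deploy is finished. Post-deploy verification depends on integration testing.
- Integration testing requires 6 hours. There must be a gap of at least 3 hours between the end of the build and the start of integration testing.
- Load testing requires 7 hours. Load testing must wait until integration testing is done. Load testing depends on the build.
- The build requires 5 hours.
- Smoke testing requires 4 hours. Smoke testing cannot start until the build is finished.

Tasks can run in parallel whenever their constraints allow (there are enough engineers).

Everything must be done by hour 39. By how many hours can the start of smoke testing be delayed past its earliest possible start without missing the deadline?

21

The build has no prerequisites, so it starts at hour 0 and finishes at hour 5.
After the build (finishes hour 5), smoke testing can start at hour 5 and finishes at hour 9.

Working backward from the deadline:
Post-deploy verification has no dependents, so it just needs to finish by hour 39. Starting by 39 − 4 = hour 35 achieves that.
Production deploy has to be done before post-deploy verification (must start by hour 35). That means finishing by hour 35, i.e. starting by 35 − 5 = hour 30.
Smoke testing has to be done before production deploy (must start by hour 30). That means finishing by hour 30, i.e. starting by 30 − 4 = hour 26.
So smoke testing can start as early as hour 5 and as late as hour 26, giving 26 − 5 = 21 hours of slack.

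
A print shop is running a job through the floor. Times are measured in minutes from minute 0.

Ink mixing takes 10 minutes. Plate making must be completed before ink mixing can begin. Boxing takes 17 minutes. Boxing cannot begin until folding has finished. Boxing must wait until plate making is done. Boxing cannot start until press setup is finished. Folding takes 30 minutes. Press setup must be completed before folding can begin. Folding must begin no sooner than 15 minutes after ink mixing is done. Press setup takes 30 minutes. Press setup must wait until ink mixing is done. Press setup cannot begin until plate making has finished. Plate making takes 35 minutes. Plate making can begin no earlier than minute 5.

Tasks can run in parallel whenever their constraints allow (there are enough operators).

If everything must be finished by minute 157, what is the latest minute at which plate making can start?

35

To finish by minute 157, boxing (duration 17) must start no later than minute 140.
Folding must finish before boxing (must start by minute 140). With a 30-minute duration, folding must start by 140 − 30 = minute 110.
Press setup must finish in time for folding (must start by minute 110); boxing (must start by minute 140). The tightest is minute 110, so press setup must start by 110 − 30 = minute 80.
Ink mixing feeds press setup (must start by minute 80); folding (must start by minute 110, minus 15-minute gap → minute 95). Taking the minimum, ink mixing must finish by minute 80 and start by 80 − 10 = minute 70.
Plate making has several dependents: ink mixing (must start by minute 70); press setup (must start by minute 80); boxing (must start by minute 140). The earliest of those limits is minute 70, so plate making must start by 70 − 35 = minute 35.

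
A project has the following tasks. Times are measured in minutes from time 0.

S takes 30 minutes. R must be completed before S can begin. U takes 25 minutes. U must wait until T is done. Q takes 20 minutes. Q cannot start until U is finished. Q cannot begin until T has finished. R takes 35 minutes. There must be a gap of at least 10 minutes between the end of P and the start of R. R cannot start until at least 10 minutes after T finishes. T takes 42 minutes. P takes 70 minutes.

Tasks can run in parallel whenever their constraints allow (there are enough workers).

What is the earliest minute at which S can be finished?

Nothing blocks T, so it runs from minute 0 to minute 42.
P has no prerequisites, so it starts at minute 0 and finishes at minute 70.
R needs all of P (finishes minute 70, plus 10-minute gap → minute 80); T (finishes minute 42, plus 10-minute gap → minute 52). That puts its earliest start at minute 80; it finishes at 80 + 35 = minute 115.
S cannot begin until R (finishes minute 115). It runs from minute 115 to 115 + 30 = minute 145.

145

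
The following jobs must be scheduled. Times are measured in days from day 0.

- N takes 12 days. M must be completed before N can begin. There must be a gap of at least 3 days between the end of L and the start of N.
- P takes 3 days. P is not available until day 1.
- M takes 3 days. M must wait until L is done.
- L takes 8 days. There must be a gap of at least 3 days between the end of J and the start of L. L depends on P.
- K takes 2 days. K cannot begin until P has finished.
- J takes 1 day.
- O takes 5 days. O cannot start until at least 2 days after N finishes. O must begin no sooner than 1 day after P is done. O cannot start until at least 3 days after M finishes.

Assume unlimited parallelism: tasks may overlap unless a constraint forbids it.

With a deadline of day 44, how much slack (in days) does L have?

10

After its own release at day 1, P can start at day 1 and finishes at day 4.
J can start immediately at day 0; it finishes at day 1.
For L: J (finishes day 1, plus 3-day gap → day 4); P (finishes day 4). Taking the maximum gives a start of day 4, and it finishes at 4 + 8 = day 12.

Working backward from the deadline:
O must finish by day 44; it takes 5 days, so it must start by 44 − 5 = day 39.
Since O (must start by day 39, minus 2-day gap → day 37) depends on it, N must finish by day 37. Backing off its 12-day duration gives a latest start of day 25.
For M: N (must start by day 25); O (must start by day 39, minus 3-day gap → day 36). The most restrictive is day 25; with a 3-day duration, M must start by day 22.
L must finish in time for M (must start by day 22); N (must start by day 25, minus 3-day gap → day 22). The tightest is day 22, so L must start by 22 − 8 = day 14.
So L can start as early as day 4 and as late as day 14, giving 14 − 4 = 10 days of slack.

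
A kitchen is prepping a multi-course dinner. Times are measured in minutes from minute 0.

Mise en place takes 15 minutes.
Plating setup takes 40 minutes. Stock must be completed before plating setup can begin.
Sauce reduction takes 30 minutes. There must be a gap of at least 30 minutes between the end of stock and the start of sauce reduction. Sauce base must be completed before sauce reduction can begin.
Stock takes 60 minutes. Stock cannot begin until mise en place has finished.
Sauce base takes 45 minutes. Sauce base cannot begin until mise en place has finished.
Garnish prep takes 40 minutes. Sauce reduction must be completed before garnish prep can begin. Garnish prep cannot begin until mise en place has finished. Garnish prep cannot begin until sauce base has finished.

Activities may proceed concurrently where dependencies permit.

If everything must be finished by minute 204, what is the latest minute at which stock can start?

Garnish prep must finish by minute 204; it takes 40 minutes, so it must start by 204 − 40 = minute 164.
Sauce reduction has to be done before garnish prep (must start by minute 164). That means finishing by minute 164, i.e. starting by 164 − 30 = minute 134.
Plating setup must finish by minute 204; it takes 40 minutes, so it must start by 204 − 40 = minute 164.
For stock: sauce reduction (must start by minute 134, minus 30-minute gap → minute 104); plating setup (must start by minute 164). The most restrictive is minute 104; with a 60-minute duration, stock must start by minute 44.

44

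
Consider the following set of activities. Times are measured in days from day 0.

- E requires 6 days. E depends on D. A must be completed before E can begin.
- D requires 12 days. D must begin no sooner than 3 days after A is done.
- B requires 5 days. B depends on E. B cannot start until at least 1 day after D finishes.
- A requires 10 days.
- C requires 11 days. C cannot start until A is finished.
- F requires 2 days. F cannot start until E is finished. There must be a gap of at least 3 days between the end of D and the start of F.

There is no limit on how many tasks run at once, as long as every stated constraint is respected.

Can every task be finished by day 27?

A has no prerequisites, so it starts at day 0 and finishes at day 10.
D waits on A (finishes day 10, plus 3-day gap → day 13), so it starts at day 13 and finishes at 13 + 12 = day 25.
E needs all of D (finishes day 25); A (finishes day 10). That puts its earliest start at day 25; it finishes at 25 + 6 = day 31.
For F: E (finishes day 31); D (finishes day 25, plus 3-day gap → day 28). Taking the maximum gives a start of day 31, and it finishes at 31 + 2 = day 33.
B has to wait for E (finishes day 31); D (finishes day 25, plus 1-day gap → day 26). The latest of these is day 31, so B runs day 31 to 31 + 5 = day 36.
After A (finishes day 10), C can start at day 10 and finishes at day 21.
The earliest everything can be done is day 36, which is after the deadline of 27, so it is not possible.

No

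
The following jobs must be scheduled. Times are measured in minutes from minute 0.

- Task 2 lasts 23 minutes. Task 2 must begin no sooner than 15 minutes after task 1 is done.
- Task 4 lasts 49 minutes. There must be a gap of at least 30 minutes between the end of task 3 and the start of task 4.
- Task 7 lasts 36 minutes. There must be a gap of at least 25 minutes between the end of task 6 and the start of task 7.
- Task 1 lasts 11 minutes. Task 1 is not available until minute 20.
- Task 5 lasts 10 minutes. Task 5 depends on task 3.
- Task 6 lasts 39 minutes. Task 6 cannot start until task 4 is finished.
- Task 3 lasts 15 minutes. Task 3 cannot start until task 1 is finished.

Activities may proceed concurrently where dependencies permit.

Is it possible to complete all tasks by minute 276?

Yes

Task 1 waits on its own release at minute 20, so it starts at minute 20 and finishes at 20 + 11 = minute 31.
Task 3 waits on task 1 (finishes minute 31), so it starts at minute 31 and finishes at 31 + 15 = minute 46.
Task 5 waits on task 3 (finishes minute 46), so it starts at minute 46 and finishes at 46 + 10 = minute 56.
After task 3 (finishes minute 46, plus 30-minute gap → minute 76), task 4 can start at minute 76 and finishes at minute 125.
Task 6 waits on task 4 (finishes minute 125), so it starts at minute 125 and finishes at 125 + 39 = minute 164.
Task 7 waits on task 6 (finishes minute 164, plus 25-minute gap → minute 189), so it starts at minute 189 and finishes at 189 + 36 = minute 225.
Task 2 waits on task 1 (finishes minute 31, plus 15-minute gap → minute 46), so it starts at minute 46 and finishes at 46 + 23 = minute 69.
Every task is finished by minute 225, which is no later than the deadline of 276, so the schedule is feasible.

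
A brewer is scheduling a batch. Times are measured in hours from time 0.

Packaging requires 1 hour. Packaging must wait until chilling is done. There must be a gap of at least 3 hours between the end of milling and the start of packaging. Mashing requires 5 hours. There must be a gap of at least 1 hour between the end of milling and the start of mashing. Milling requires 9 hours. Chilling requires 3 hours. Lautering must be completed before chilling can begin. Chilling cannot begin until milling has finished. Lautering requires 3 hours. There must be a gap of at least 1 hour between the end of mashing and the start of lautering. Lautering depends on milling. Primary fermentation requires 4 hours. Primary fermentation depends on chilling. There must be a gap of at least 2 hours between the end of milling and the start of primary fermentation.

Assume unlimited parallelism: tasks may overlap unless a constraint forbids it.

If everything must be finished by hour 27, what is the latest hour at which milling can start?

1

Primary fermentation must finish by hour 27; it takes 4 hours, so it must start by 27 − 4 = hour 23.
Packaging has no dependents, so it just needs to finish by hour 27. Starting by 27 − 1 = hour 26 achieves that.
Chilling must finish in time for primary fermentation (must start by hour 23); packaging (must start by hour 26). The tightest is hour 23, so chilling must start by 23 − 3 = hour 20.
Since chilling (must start by hour 20) depends on it, lautering must finish by hour 20. Backing off its 3-hour duration gives a latest start of hour 17.
Mashing feeds into lautering (must start by hour 17, minus 1-hour gap → hour 16); so mashing must finish by hour 16 and therefore start by hour 11.
Milling has several dependents: mashing (must start by hour 11, minus 1-hour gap → hour 10); lautering (must start by hour 17); chilling (must start by hour 20); primary fermentation (must start by hour 23, minus 2-hour gap → hour 21); packaging (must start by hour 26, minus 3-hour gap → hour 23). The earliest of those limits is hour 10, so milling must start by 10 − 9 = hour 1.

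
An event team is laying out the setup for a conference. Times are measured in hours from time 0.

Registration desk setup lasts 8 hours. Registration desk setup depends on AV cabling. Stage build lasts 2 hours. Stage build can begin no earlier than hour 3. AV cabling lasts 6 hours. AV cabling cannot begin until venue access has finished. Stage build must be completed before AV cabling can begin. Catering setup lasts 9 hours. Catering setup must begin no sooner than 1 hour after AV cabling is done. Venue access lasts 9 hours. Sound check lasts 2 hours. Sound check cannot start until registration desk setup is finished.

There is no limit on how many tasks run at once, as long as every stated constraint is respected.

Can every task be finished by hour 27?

After its own release at hour 3, stage build can start at hour 3 and finishes at hour 5.
Venue access can start immediately at hour 0; it finishes at hour 9.
AV cabling needs all of venue access (finishes hour 9); stage build (finishes hour 5). That puts its earliest start at hour 9; it finishes at 9 + 6 = hour 15.
Catering setup waits on AV cabling (finishes hour 15, plus 1-hour gap → hour 16), so it starts at hour 16 and finishes at 16 + 9 = hour 25.
Registration desk setup waits on AV cabling (finishes hour 15), so it starts at hour 15 and finishes at 15 + 8 = hour 23.
Sound check cannot begin until registration desk setup (finishes hour 23). It runs from hour 23 to 23 + 2 = hour 25.
Every task is finished by hour 25, which is no later than the deadline of 27, so the schedule is feasible.

Yes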